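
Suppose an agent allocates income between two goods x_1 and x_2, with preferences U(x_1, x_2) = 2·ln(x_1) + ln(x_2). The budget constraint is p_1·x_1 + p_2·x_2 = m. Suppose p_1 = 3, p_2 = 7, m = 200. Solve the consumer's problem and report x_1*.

The MRS is 2·x_2/x_1. Set MRS = p_1/p_2.
So 2·p_2·x_2 = p_1·x_1; combined with the budget, a share 2/3 of income goes to x_1.
Demand: x_1*(p_1,p_2,m) = 2/3·m/p_1 and x_2* = 1/3·m/p_2.
At p_1=3, p_2=7, m=200: x_1* = 2/3·200/3 = 44.4444.

x_1* = 44.4444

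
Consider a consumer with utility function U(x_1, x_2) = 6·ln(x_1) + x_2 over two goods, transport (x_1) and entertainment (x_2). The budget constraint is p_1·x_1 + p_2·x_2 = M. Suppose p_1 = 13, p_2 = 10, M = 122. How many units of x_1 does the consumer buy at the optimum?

MU_x_1 = 6/x_1, MU_x_2 = 1. Tangency: 6/x_1 = p_1/p_2.
So x_1*(p_1,p_2) = 6·p_2/p_1, independent of income; and x_2* = (M − 6·p_2)/p_2.
At the given prices: x_1* = 6·10/13 = 4.6154.

x_1* = 4.6154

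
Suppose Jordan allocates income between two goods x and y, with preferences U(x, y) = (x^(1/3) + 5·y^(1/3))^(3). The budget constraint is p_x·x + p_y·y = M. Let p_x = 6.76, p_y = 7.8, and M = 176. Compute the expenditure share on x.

MRS = MU_x/MU_y = (1/5)·(y/x)^(2/3). Set equal to p_x/p_y.
Hence y/x = (5·p_x/p_y)^(1/(2/3)), i.e. raised to the 1.5 power.
With the ratio pinned down, the budget gives x* = M/(p_x + p_y·(y/x)) and y* = (y/x)·x*.
Numerically y/x = 9.020553, so x* = 176/(6.76 + 7.8·9.020553) = 2.2821 and y* = 9.020553·2.2821 = 20.5862.
Expenditure on x: 6.76·2.2821 = 15.4273; share = 0.0877.

share on x = 0.0877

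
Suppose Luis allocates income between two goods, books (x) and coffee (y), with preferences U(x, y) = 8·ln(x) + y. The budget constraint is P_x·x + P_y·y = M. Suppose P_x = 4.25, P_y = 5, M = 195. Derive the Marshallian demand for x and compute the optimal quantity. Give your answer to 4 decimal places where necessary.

x* = 9.4118

MU_x = 8/x, MU_y = 1. Tangency: 8/x = P_x/P_y.
So x*(P_x,P_y) = 8·P_y/P_x, independent of income; and y* = (M − 8·P_y)/P_y.
At the given prices: x* = 8·5/4.25 = 9.4118.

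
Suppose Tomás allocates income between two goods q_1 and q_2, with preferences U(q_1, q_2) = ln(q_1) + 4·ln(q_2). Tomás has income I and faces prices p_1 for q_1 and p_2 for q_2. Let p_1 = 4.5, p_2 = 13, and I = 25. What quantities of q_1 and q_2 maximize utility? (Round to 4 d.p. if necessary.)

q_1* = 1.1111, q_2* = 1.5385

Tangency: MRS = (1/4)·q_2/q_1 = p_1/p_2.
So p_2·q_2 = 4·p_1·q_1; combined with the budget, a share 0.2 of income goes to q_1.
Demand: q_1*(p_1,p_2,I) = 0.2·I/p_1 and q_2* = 0.8·I/p_2.
At p_1=4.5, p_2=13, I=25: q_1* = 0.2·25/4.5 = 1.1111, q_2* = 1.5385.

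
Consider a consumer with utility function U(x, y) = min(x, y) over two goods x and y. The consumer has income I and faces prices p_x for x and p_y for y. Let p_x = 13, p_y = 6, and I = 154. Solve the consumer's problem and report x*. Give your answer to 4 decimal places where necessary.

x* = 8.1053

With perfect complements, no substitution: consume in ratio x:y = 1:1.
Budget: p_x·x + p_y·x = I, so (p_x + p_y)·x = I.
Demand: x*(p_x,p_y,I) = I/(p_x + p_y), y* = I/(p_x + p_y).
Here 13 + 6 = 19, giving x* = 8.1053.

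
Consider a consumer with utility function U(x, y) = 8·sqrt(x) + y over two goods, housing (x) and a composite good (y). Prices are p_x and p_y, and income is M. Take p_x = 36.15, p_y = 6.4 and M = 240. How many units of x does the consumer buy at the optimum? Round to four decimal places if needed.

Set MRS = p_x/p_y: 4·x^(−1/2) = p_x/p_y.
Thus x* = (4·p_y/p_x)² — independent of M — with the rest of income spent on y.
Plugging in: x* = (4·6.4/36.15)² = 0.5015.

x* = 0.5015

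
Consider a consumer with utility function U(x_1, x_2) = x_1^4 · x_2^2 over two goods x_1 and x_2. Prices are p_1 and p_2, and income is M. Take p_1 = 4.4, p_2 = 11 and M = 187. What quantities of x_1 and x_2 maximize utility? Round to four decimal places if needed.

x_1* = 28.3333, x_2* = 5.6667

MU_x_1/MU_x_2 = (4·x_2)/(2·x_1); tangency sets this equal to p_1/p_2.
So 4·p_2·x_2 = 2·p_1·x_1; combined with the budget, a share 2/3 of income goes to x_1.
Demand: x_1*(p_1,p_2,M) = 2/3·M/p_1 and x_2* = 1/3·M/p_2.
At p_1=4.4, p_2=11, M=187: x_1* = 2/3·187/4.4 = 28.3333, x_2* = 5.6667.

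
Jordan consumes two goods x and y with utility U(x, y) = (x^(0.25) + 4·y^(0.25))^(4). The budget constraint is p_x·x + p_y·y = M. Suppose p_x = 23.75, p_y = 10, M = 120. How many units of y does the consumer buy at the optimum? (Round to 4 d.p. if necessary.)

y* = 10.7331

MU_x ∝ x^(-0.75), MU_y ∝ 4·y^(-0.75), so MRS = (1/4)·(y/x)^(0.75) = p_x/p_y.
Solve for the ratio: y/x = [4·p_x/p_y]^(4/3).
Substitute y = (y/x)·x into the budget: x* = M/(p_x + p_y·(y/x)).
Numerically y/x = 20.120162, so x* = 120/(23.75 + 10·20.120162) = 0.5334 and y* = 20.120162·0.5334 = 10.7331.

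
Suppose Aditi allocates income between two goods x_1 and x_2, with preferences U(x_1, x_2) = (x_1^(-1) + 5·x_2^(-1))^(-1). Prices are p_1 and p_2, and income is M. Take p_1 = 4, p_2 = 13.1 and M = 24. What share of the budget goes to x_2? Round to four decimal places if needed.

MRS = MU_x_1/MU_x_2 = (1/5)·(x_2/x_1)^(2). Set equal to p_1/p_2.
Hence x_2/x_1 = (5·p_1/p_2)^(1/(2)), i.e. raised to the 0.5 power.
Substitute x_2 = (x_2/x_1)·x_1 into the budget: x_1* = M/(p_1 + p_2·(x_2/x_1)).
Numerically x_2/x_1 = 1.235604, so x_1* = 24/(4 + 13.1·1.235604) = 1.1889 and x_2* = 1.235604·1.1889 = 1.469.
Expenditure on x_2: 13.1·1.469 = 19.2443; share = 0.8018.

share on x_2 = 0.8018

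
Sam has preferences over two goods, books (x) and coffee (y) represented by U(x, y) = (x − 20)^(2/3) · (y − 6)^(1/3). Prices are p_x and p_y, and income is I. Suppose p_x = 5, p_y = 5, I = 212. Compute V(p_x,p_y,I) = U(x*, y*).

Let x' = x−20, y' = y−6. MRS = 2·y'/x' = p_x/p_y.
Substituting into the budget: x* = 20 + 2/3·(I − 20·p_x − 6·p_y)/p_x, and y* = 6 + 1/3·(…)/p_y.
Discretionary income = 212 − 20·5 − 6·5 = 82; x* = 20 + 2/3·82/5 = 30.9333; y* = 6 + 1/3·82/5 = 11.4667.
Utility at the optimum: U(30.9333, 11.4667) = 8.6778.

V = 8.6778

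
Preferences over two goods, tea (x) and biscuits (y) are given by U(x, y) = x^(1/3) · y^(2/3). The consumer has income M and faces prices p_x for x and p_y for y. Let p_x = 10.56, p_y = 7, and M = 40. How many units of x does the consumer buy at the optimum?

The MRS is (1/2)·y/x. Set MRS = p_x/p_y.
So 1/3·p_y·y = 2/3·p_x·x; combined with the budget, a share 1/3 of income goes to x.
Demand: x*(p_x,p_y,M) = 1/3·M/p_x and y* = 2/3·M/p_y.
At p_x=10.56, p_y=7, M=40: x* = 1/3·40/10.56 = 1.2626.

x* = 1.2626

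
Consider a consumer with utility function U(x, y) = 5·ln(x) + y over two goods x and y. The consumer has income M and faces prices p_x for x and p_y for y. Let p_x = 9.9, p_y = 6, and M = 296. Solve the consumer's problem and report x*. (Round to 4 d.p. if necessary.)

x* = 3.0303

MU_x = 5/x, MU_y = 1. Tangency: 5/x = p_x/p_y.
So x*(p_x,p_y) = 5·p_y/p_x, independent of income; and y* = (M − 5·p_y)/p_y.
At the given prices: x* = 5·6/9.9 = 3.0303.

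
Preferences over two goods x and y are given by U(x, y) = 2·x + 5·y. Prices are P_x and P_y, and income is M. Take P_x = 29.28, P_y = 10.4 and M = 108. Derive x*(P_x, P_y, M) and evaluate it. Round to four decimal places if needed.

x* = 0

Numerically: x* = 0, y* = 10.3846.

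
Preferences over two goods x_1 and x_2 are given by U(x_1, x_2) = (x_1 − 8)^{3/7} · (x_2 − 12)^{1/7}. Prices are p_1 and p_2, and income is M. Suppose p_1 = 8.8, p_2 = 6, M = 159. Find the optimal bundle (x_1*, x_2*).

MRS = 3·(x_2−12)/(x_1−8). Tangency with p_1/p_2 gives x_2−12 = (1/3)·(p_1/p_2)·(x_1−8).
Substituting into the budget: x_1* = 8 + 0.75·(M − 8·p_1 − 12·p_2)/p_1, and x_2* = 12 + 0.25·(…)/p_2.
Discretionary income = 159 − 8·8.8 − 12·6 = 16.6; x_1* = 8 + 0.75·16.6/8.8 = 9.4148; x_2* = 12 + 0.25·16.6/6 = 12.6917.

x_1* = 9.4148, x_2* = 12.6917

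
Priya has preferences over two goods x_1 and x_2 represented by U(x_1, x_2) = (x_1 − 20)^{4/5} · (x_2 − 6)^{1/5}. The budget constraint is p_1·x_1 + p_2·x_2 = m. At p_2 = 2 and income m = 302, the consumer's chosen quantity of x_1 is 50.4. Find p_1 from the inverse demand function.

p_1 = 5

MRS = 4·(x_2−6)/(x_1−20). Tangency with p_1/p_2 gives x_2−6 = (1/4)·(p_1/p_2)·(x_1−20).
After buying the subsistence bundle (20, 6), a share 0.8 of the remaining income goes to x_1: x_1* = 20 + 0.8·(m − 20p_1 − 6p_2)/p_1.
Set x_1* = 50.4 in the demand function and solve for p_1: p_1 = 5.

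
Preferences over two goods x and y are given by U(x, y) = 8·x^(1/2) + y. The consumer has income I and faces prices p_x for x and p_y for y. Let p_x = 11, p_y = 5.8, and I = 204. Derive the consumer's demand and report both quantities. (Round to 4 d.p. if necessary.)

Utility is quasi-linear in y; the FOC for x is 4/√x = p_x/p_y.
Thus x* = (4·p_y/p_x)² — independent of I — with the rest of income spent on y.
Plugging in: x* = (4·5.8/11)² = 4.4483, y* = 26.7361.

x* = 4.4483, y* = 26.7361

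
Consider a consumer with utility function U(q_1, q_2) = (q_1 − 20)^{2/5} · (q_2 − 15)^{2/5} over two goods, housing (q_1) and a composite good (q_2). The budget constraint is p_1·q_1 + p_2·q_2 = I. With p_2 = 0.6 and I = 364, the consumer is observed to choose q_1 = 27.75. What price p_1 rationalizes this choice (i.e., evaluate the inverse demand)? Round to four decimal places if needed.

This is Cobb-Douglas in (q_1−20, q_2−15): tangency gives 0.4·p_2·(q_2−15) = 0.4·p_1·(q_1−20).
After buying the subsistence bundle (20, 15), a share 0.5 of the remaining income goes to q_1: q_1* = 20 + 0.5·(I − 20p_1 − 15p_2)/p_1.
Set q_1* = 27.75 in the demand function and solve for p_1: p_1 = 10.

p_1 = 10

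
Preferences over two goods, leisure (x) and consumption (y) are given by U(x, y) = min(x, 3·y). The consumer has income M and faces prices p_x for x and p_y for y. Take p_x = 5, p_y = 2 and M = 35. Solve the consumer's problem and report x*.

x* = 6.1765

With perfect complements, no substitution: consume in ratio x:y = 3:1.
Budget: p_x·x + p_y·(1/3)·x = M, so (3·p_x + p_y)·x = 3·M.
Demand: x*(p_x,p_y,M) = 3·M/(3·p_x + p_y), y* = M/(3·p_x + p_y).
Here 3·5 + 2 = 17, giving x* = 6.1765.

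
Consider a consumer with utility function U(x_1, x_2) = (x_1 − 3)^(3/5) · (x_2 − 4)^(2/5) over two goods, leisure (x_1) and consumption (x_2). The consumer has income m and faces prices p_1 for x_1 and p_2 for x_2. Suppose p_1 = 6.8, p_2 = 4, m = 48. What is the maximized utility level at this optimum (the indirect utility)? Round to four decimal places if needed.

V = 1.0761

After buying the subsistence bundle (3, 4), a share 0.6 of the remaining income goes to x_1: x_1* = 3 + 0.6·(m − 3p_1 − 4p_2)/p_1.
Discretionary income = 48 − 3·6.8 − 4·4 = 11.6; x_1* = 3 + 0.6·11.6/6.8 = 4.0235; x_2* = 4 + 0.4·11.6/4 = 5.16.
Utility at the optimum: U(4.0235, 5.16) = 1.0761.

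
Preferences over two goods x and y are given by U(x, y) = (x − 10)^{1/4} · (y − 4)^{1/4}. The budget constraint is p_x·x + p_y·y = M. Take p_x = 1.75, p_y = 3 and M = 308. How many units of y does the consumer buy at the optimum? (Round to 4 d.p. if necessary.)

y* = 50.4167

Let x' = x−10, y' = y−4. MRS = y'/x' = p_x/p_y.
Substituting into the budget: x* = 10 + 0.5·(M − 10·p_x − 4·p_y)/p_x, and y* = 4 + 0.5·(…)/p_y.
Discretionary income = 308 − 10·1.75 − 4·3 = 278.5; y* = 4 + 0.5·278.5/3 = 50.4167.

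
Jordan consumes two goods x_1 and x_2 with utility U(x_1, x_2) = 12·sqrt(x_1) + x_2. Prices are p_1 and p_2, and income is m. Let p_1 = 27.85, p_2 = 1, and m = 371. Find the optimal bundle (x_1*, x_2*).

x_1* = 0.0464, x_2* = 369.7074

Solve: √x_1 = 6·p_2/p_1, so x_1*(p_1,p_2) = (6·p_2/p_1)², and x_2* = (m − p_1·x_1*)/p_2.
Plugging in: x_1* = (6·1/27.85)² = 0.0464, x_2* = 369.7074.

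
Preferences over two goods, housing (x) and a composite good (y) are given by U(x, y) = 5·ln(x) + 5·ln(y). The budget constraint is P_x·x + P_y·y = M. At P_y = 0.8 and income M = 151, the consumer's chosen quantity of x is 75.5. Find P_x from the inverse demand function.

P_x = 1

MU_x/MU_y = (5·y)/(5·x); tangency sets this equal to P_x/P_y.
Rearranging, P_y·y = P_x·x. Substituting into the budget gives P_x·x·(1 + 1) = M.
Demand: x*(P_x,P_y,M) = 0.5·M/P_x and y* = 0.5·M/P_y.
Set x* = 75.5 in the demand function and solve for P_x: P_x = 1.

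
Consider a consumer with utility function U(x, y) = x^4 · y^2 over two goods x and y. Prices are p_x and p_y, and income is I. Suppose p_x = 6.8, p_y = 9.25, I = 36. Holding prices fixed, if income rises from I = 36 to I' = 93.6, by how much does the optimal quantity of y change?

Demand: x*(p_x,p_y,I) = 2/3·I/p_x and y* = 1/3·I/p_y.
At p_x=6.8, p_y=9.25, I=36: y* = 1/3·36/9.25 = 1.2973.
At I' = 93.6: y* = 3.373. Change: 3.373 − 1.2973 = 2.0757.

Δy* = 2.0757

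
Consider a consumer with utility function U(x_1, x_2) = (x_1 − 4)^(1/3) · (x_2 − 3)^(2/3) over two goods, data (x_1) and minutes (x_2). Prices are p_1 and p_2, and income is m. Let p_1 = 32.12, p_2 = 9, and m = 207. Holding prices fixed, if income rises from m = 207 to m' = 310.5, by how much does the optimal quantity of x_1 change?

Δx_1* = 1.0741

MRS = (1/2)·(x_2−3)/(x_1−4). Tangency with p_1/p_2 gives x_2−3 = 2·(p_1/p_2)·(x_1−4).
Substituting into the budget: x_1* = 4 + 1/3·(m − 4·p_1 − 3·p_2)/p_1, and x_2* = 3 + 2/3·(…)/p_2.
Discretionary income = 207 − 4·32.12 − 3·9 = 51.52; x_1* = 4 + 1/3·51.52/32.12 = 4.5347.
At m' = 310.5: x_1* = 5.6088. Change: 5.6088 − 4.5347 = 1.0741.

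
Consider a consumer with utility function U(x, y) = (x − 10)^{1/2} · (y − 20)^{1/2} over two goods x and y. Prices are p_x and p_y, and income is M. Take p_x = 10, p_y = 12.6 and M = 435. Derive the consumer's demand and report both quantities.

Let x' = x−10, y' = y−20. MRS = y'/x' = p_x/p_y.
After buying the subsistence bundle (10, 20), a share 0.5 of the remaining income goes to x: x* = 10 + 0.5·(M − 10p_x − 20p_y)/p_x.
Discretionary income = 435 − 10·10 − 20·12.6 = 83; x* = 10 + 0.5·83/10 = 14.15; y* = 20 + 0.5·83/12.6 = 23.2937.

x* = 14.15, y* = 23.2937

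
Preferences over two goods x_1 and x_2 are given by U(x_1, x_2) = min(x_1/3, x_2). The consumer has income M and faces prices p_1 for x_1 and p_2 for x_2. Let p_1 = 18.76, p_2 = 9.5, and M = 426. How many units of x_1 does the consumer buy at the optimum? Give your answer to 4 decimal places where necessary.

x_1* = 19.4284

With perfect complements, no substitution: consume in ratio x_1:x_2 = 3:1.
Budget: p_1·x_1 + p_2·(1/3)·x_1 = M, so (3·p_1 + p_2)·x_1 = 3·M.
Demand: x_1*(p_1,p_2,M) = 3·M/(3·p_1 + p_2), x_2* = M/(3·p_1 + p_2).
Here 3·18.76 + 9.5 = 65.78, giving x_1* = 19.4284.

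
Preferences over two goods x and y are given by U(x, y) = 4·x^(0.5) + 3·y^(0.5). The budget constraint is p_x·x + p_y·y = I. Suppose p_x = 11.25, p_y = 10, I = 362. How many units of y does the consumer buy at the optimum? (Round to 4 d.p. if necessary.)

From the CES first-order condition, (4/3)·(y/x)^(0.5) = p_x/p_y.
Solve for the ratio: y/x = [(3/4)·p_x/p_y]^(2).
Substitute y = (y/x)·x into the budget: x* = I/(p_x + p_y·(y/x)).
Numerically y/x = 0.711914, so x* = 362/(11.25 + 10·0.711914) = 19.707 and y* = 0.711914·19.707 = 14.0297.

y* = 14.0297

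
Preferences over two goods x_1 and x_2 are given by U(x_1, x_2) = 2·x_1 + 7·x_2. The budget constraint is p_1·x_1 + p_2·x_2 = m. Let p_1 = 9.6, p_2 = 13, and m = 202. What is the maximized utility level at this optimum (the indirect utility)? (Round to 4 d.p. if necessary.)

V = 108.7692

Linear utility — the consumer picks whichever good has higher MU/price: 2/9.6 = 0.2083 vs 7/13 = 0.5385.
x_2 gives more utility per dollar, so spend all income on x_2: x_2* = m/p_2, x_1* = 0.
Numerically: x_1* = 0, x_2* = 15.5385.
Utility at the optimum: U(0, 15.5385) = 108.7692.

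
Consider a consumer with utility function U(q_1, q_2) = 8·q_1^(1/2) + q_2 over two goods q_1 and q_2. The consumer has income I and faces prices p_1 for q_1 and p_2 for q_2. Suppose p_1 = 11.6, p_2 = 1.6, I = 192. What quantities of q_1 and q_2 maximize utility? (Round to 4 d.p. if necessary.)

q_1* = 0.3044, q_2* = 117.7931

Set MRS = p_1/p_2: 4·q_1^(−1/2) = p_1/p_2.
Solve: √q_1 = 4·p_2/p_1, so q_1*(p_1,p_2) = (4·p_2/p_1)², and q_2* = (I − p_1·q_1*)/p_2.
Plugging in: q_1* = (4·1.6/11.6)² = 0.3044, q_2* = 117.7931.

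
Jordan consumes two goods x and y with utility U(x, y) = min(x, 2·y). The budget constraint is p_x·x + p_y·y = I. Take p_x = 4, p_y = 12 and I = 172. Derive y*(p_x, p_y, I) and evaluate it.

y* = 8.6

With perfect complements, no substitution: consume in ratio x:y = 2:1.
Budget: p_x·x + p_y·(1/2)·x = I, so (2·p_x + p_y)·x = 2·I.
Demand: x*(p_x,p_y,I) = 2·I/(2·p_x + p_y), y* = I/(2·p_x + p_y).
Here 2·4 + 12 = 20, giving y* = 8.6.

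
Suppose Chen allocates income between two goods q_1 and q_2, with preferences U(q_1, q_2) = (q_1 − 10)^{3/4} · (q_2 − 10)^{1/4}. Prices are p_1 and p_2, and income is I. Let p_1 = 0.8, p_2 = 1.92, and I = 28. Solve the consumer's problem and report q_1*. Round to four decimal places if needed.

This is Cobb-Douglas in (q_1−10, q_2−10): tangency gives 0.75·p_2·(q_2−10) = 0.25·p_1·(q_1−10).
Substituting into the budget: q_1* = 10 + 0.75·(I − 10·p_1 − 10·p_2)/p_1, and q_2* = 10 + 0.25·(…)/p_2.
Discretionary income = 28 − 10·0.8 − 10·1.92 = 0.8; q_1* = 10 + 0.75·0.8/0.8 = 10.75.

q_1* = 10.75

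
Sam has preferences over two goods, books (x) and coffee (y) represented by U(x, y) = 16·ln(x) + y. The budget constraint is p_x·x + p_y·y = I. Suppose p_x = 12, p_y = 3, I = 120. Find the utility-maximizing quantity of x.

Set MRS = p_x/p_y: (16/x)/1 = p_x/p_y.
So x*(p_x,p_y) = 16·p_y/p_x, independent of income; and y* = (I − 16·p_y)/p_y.
At the given prices: x* = 16·3/12 = 4.

x* = 4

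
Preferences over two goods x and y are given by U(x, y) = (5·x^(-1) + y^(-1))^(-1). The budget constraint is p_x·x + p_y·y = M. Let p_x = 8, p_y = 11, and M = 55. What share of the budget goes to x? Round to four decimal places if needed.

From the CES first-order condition, 5·(y/x)^(2) = p_x/p_y.
Hence y/x = ((1/5)·p_x/p_y)^(1/(2)), i.e. raised to the 0.5 power.
Substitute y = (y/x)·x into the budget: x* = M/(p_x + p_y·(y/x)).
Numerically y/x = 0.381385, so x* = 55/(8 + 11·0.381385) = 4.51 and y* = 0.381385·4.51 = 1.72.
Expenditure on x: 8·4.51 = 36.0797; share = 0.656.

share on x = 0.656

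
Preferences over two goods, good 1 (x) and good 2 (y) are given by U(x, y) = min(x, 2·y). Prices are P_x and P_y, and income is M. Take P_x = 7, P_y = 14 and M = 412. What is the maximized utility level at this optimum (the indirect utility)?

With perfect complements, no substitution: consume in ratio x:y = 2:1.
Budget: P_x·x + P_y·(1/2)·x = M, so (2·P_x + P_y)·x = 2·M.
Demand: x*(P_x,P_y,M) = 2·M/(2·P_x + P_y), y* = M/(2·P_x + P_y).
Here 2·7 + 14 = 28, giving x* = 29.4286 and y* = 14.7143.
Utility at the optimum: U(29.4286, 14.7143) = 29.4286.

V = 29.4286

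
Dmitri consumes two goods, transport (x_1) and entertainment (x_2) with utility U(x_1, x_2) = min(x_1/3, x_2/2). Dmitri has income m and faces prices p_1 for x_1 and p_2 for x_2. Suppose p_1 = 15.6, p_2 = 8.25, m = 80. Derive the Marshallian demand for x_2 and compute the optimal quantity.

Demand: x_1*(p_1,p_2,m) = 3·m/(3·p_1 + 2·p_2), x_2* = 2·m/(3·p_1 + 2·p_2).
Here 3·15.6 + 2·8.25 = 63.3, giving x_2* = 2.5276.

x_2* = 2.5276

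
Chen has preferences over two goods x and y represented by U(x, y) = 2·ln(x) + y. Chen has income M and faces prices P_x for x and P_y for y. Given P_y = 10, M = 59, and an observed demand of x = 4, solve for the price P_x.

P_x = 5

MU_x = 2/x, MU_y = 1. Tangency: 2/x = P_x/P_y.
So x*(P_x,P_y) = 2·P_y/P_x, independent of income; and y* = (M − 2·P_y)/P_y.
Set x* = 4 in the demand function and solve for P_x: P_x = 5.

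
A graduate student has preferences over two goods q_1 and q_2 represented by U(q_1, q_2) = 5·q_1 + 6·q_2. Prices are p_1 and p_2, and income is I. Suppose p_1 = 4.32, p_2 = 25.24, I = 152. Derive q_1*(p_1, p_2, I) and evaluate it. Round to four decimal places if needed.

Linear utility — the consumer picks whichever good has higher MU/price: 5/4.32 = 1.1574 vs 6/25.24 = 0.2377.
q_1 gives more utility per dollar, so spend all income on q_1: q_1* = I/p_1, q_2* = 0.
Numerically: q_1* = 35.1852, q_2* = 0.

q_1* = 35.1852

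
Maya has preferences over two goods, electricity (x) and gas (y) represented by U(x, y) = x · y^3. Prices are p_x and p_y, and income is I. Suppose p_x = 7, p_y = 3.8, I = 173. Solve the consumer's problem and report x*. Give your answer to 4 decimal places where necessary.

x* = 6.1786

MU_x/MU_y = (y)/(3·x); tangency sets this equal to p_x/p_y.
Rearranging, p_y·y = 3·p_x·x. Substituting into the budget gives p_x·x·(1 + 3) = I.
Demand: x*(p_x,p_y,I) = 0.25·I/p_x and y* = 0.75·I/p_y.
At p_x=7, p_y=3.8, I=173: x* = 0.25·173/7 = 6.1786.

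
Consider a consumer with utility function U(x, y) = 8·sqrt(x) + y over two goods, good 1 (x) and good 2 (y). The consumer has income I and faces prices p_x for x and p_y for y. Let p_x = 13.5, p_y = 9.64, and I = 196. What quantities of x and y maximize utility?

x* = 8.1584, y* = 8.9068

Set MRS = p_x/p_y: 4·x^(−1/2) = p_x/p_y.
Solve: √x = 4·p_y/p_x, so x*(p_x,p_y) = (4·p_y/p_x)², and y* = (I − p_x·x*)/p_y.
Plugging in: x* = (4·9.64/13.5)² = 8.1584, y* = 8.9068.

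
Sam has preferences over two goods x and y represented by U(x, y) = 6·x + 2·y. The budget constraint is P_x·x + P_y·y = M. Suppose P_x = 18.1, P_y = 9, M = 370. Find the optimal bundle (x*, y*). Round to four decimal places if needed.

x* = 20.442, y* = 0

Linear utility — the consumer picks whichever good has higher MU/price: 6/18.1 = 0.3315 vs 2/9 = 0.2222.
x gives more utility per dollar, so spend all income on x: x* = M/P_x, y* = 0.
Numerically: x* = 20.442, y* = 0.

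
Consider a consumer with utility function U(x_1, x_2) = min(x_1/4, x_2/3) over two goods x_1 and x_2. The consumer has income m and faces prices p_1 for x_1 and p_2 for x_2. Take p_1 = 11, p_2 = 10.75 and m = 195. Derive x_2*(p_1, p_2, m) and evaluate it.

With perfect complements, no substitution: consume in ratio x_1:x_2 = 4:3.
Budget: p_1·x_1 + p_2·(3/4)·x_1 = m, so (4·p_1 + 3·p_2)·x_1 = 4·m.
Demand: x_1*(p_1,p_2,m) = 4·m/(4·p_1 + 3·p_2), x_2* = 3·m/(4·p_1 + 3·p_2).
Here 4·11 + 3·10.75 = 76.25, giving x_2* = 7.6721.

x_2* = 7.6721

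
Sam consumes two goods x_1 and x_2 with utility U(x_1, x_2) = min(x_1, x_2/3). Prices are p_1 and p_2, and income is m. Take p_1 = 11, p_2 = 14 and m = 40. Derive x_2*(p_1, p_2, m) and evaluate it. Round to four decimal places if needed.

x_2* = 2.2642

With perfect complements, no substitution: consume in ratio x_1:x_2 = 1:3.
Budget: p_1·x_1 + p_2·3·x_1 = m, so (p_1 + 3·p_2)·x_1 = m.
Demand: x_1*(p_1,p_2,m) = m/(p_1 + 3·p_2), x_2* = 3·m/(p_1 + 3·p_2).
Here 11 + 3·14 = 53, giving x_2* = 2.2642.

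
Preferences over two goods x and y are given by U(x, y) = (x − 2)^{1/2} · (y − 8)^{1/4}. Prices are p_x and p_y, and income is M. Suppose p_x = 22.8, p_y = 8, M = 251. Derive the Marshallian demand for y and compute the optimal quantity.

y* = 13.8917

Let x' = x−2, y' = y−8. MRS = 2·y'/x' = p_x/p_y.
After buying the subsistence bundle (2, 8), a share 2/3 of the remaining income goes to x: x* = 2 + 2/3·(M − 2p_x − 8p_y)/p_x.
Discretionary income = 251 − 2·22.8 − 8·8 = 141.4; y* = 8 + 1/3·141.4/8 = 13.8917.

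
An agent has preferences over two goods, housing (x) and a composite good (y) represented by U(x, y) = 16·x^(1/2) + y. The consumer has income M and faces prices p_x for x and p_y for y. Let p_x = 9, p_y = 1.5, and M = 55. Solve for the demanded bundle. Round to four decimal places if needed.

x* = 1.7778, y* = 26

Plugging in: x* = (8·1.5/9)² = 1.7778, y* = 26.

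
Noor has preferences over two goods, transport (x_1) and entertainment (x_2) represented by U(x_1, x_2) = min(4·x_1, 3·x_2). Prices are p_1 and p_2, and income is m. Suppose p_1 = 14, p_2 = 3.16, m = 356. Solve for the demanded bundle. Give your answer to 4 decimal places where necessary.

x_1* = 19.5461, x_2* = 26.0615

Leontief preferences: the optimum is at the kink where x_1/3 = x_2/4, i.e. x_2 = (4/3)·x_1.
Budget: p_1·x_1 + p_2·(4/3)·x_1 = m, so (3·p_1 + 4·p_2)·x_1 = 3·m.
Demand: x_1*(p_1,p_2,m) = 3·m/(3·p_1 + 4·p_2), x_2* = 4·m/(3·p_1 + 4·p_2).
Here 3·14 + 4·3.16 = 54.64, giving x_1* = 19.5461 and x_2* = 26.0615.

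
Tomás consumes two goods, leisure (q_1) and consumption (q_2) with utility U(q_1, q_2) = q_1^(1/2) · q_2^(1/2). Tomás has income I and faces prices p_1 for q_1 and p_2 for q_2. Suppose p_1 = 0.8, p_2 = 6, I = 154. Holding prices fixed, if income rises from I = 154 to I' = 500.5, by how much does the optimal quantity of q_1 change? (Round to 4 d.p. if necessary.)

Δq_1* = 216.5625

MU_q_1/MU_q_2 = (0.5·q_2)/(0.5·q_1); tangency sets this equal to p_1/p_2.
So 0.5·p_2·q_2 = 0.5·p_1·q_1; combined with the budget, a share 0.5 of income goes to q_1.
Demand: q_1*(p_1,p_2,I) = 0.5·I/p_1 and q_2* = 0.5·I/p_2.
At p_1=0.8, p_2=6, I=154: q_1* = 0.5·154/0.8 = 96.25.
At I' = 500.5: q_1* = 312.8125. Change: 312.8125 − 96.25 = 216.5625.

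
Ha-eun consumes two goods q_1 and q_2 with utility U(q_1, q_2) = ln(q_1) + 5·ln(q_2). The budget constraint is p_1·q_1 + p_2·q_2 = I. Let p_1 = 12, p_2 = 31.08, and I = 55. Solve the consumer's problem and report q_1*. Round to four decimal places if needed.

The MRS is (1/5)·q_2/q_1. Set MRS = p_1/p_2.
Rearranging, p_2·q_2 = 5·p_1·q_1. Substituting into the budget gives p_1·q_1·(1 + 5) = I.
Demand: q_1*(p_1,p_2,I) = 1/6·I/p_1 and q_2* = 5/6·I/p_2.
At p_1=12, p_2=31.08, I=55: q_1* = 1/6·55/12 = 0.7639.

q_1* = 0.7639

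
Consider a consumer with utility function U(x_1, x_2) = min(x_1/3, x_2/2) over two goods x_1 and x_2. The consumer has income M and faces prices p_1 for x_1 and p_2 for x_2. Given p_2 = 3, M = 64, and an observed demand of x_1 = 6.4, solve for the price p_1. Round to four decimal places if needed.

p_1 = 8

Leontief preferences: the optimum is at the kink where x_1/3 = x_2/2, i.e. x_2 = (2/3)·x_1.
Budget: p_1·x_1 + p_2·(2/3)·x_1 = M, so (3·p_1 + 2·p_2)·x_1 = 3·M.
Demand: x_1*(p_1,p_2,M) = 3·M/(3·p_1 + 2·p_2), x_2* = 2·M/(3·p_1 + 2·p_2).
Set x_1* = 6.4 in the demand function and solve for p_1: p_1 = 8.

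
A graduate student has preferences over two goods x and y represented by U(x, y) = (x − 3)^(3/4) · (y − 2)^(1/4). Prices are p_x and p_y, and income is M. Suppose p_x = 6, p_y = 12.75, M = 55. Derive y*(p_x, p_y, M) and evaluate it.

MRS = 3·(y−2)/(x−3). Tangency with p_x/p_y gives y−2 = (1/3)·(p_x/p_y)·(x−3).
After buying the subsistence bundle (3, 2), a share 0.75 of the remaining income goes to x: x* = 3 + 0.75·(M − 3p_x − 2p_y)/p_x.
Discretionary income = 55 − 3·6 − 2·12.75 = 11.5; y* = 2 + 0.25·11.5/12.75 = 2.2255.

y* = 2.2255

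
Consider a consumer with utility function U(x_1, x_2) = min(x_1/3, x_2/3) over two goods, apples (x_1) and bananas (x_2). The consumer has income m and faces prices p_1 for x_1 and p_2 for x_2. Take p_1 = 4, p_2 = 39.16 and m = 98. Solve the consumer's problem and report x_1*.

x_1* = 2.2706

With perfect complements, no substitution: consume in ratio x_1:x_2 = 3:3.
Budget: p_1·x_1 + p_2·x_1 = m, so (3·p_1 + 3·p_2)·x_1 = 3·m.
Demand: x_1*(p_1,p_2,m) = 3·m/(3·p_1 + 3·p_2), x_2* = 3·m/(3·p_1 + 3·p_2).
Here 3·4 + 3·39.16 = 129.48, giving x_1* = 2.2706.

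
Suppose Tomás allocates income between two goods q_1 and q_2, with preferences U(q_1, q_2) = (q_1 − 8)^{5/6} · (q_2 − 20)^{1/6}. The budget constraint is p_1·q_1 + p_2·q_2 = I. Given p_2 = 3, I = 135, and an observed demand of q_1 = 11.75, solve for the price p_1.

This is Cobb-Douglas in (q_1−8, q_2−20): tangency gives 5/6·p_2·(q_2−20) = 1/6·p_1·(q_1−8).
After buying the subsistence bundle (8, 20), a share 5/6 of the remaining income goes to q_1: q_1* = 8 + 5/6·(I − 8p_1 − 20p_2)/p_1.
Set q_1* = 11.75 in the demand function and solve for p_1: p_1 = 6.

p_1 = 6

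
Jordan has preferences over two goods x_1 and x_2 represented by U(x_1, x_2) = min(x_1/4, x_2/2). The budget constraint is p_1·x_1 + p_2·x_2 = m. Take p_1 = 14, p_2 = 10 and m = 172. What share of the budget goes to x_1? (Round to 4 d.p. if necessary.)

With perfect complements, no substitution: consume in ratio x_1:x_2 = 4:2.
Budget: p_1·x_1 + p_2·(1/2)·x_1 = m, so (4·p_1 + 2·p_2)·x_1 = 4·m.
Demand: x_1*(p_1,p_2,m) = 4·m/(4·p_1 + 2·p_2), x_2* = 2·m/(4·p_1 + 2·p_2).
Here 4·14 + 2·10 = 76, giving x_1* = 9.0526 and x_2* = 4.5263.
Expenditure on x_1: 14·9.0526 = 126.7368; share = 0.7368.

share on x_1 = 0.7368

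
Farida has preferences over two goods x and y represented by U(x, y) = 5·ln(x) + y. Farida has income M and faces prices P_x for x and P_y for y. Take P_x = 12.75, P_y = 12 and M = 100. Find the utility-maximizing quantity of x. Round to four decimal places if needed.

MU_x = 5/x, MU_y = 1. Tangency: 5/x = P_x/P_y.
So x*(P_x,P_y) = 5·P_y/P_x, independent of income; and y* = (M − 5·P_y)/P_y.
At the given prices: x* = 5·12/12.75 = 4.7059.

x* = 4.7059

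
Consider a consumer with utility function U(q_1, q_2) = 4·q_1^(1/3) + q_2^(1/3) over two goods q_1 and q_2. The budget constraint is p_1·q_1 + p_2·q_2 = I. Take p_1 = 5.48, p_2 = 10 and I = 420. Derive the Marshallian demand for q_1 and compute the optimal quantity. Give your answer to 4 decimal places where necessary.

MU_q_1 ∝ 4·q_1^(-2/3), MU_q_2 ∝ q_2^(-2/3), so MRS = 4·(q_2/q_1)^(2/3) = p_1/p_2.
Solve for the ratio: q_2/q_1 = [(1/4)·p_1/p_2]^(1.5).
With the ratio pinned down, the budget gives q_1* = I/(p_1 + p_2·(q_2/q_1)) and q_2* = (q_2/q_1)·q_1*.
Numerically q_2/q_1 = 0.050709, so q_1* = 420/(5.48 + 10·0.050709) = 70.151.

q_1* = 70.151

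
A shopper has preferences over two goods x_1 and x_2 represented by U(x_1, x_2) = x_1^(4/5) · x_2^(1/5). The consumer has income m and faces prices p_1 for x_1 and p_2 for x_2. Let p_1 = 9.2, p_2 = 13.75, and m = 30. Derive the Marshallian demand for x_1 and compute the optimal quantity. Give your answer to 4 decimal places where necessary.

MU_x_1/MU_x_2 = (0.8·x_2)/(0.2·x_1); tangency sets this equal to p_1/p_2.
Rearranging, p_2·x_2 = (1/4)·p_1·x_1. Substituting into the budget gives p_1·x_1·(1 + (1/4)) = m.
Demand: x_1*(p_1,p_2,m) = 0.8·m/p_1 and x_2* = 0.2·m/p_2.
At p_1=9.2, p_2=13.75, m=30: x_1* = 0.8·30/9.2 = 2.6087.

x_1* = 2.6087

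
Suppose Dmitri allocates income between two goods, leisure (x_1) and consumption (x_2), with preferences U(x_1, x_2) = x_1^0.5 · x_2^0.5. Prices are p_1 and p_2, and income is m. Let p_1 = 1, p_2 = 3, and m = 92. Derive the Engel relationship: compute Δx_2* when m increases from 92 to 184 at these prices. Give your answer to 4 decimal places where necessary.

Δx_2* = 15.3333

MU_x_1/MU_x_2 = (0.5·x_2)/(0.5·x_1); tangency sets this equal to p_1/p_2.
Rearranging, p_2·x_2 = p_1·x_1. Substituting into the budget gives p_1·x_1·(1 + 1) = m.
Demand: x_1*(p_1,p_2,m) = 0.5·m/p_1 and x_2* = 0.5·m/p_2.
At p_1=1, p_2=3, m=92: x_2* = 0.5·92/3 = 15.3333.
At m' = 184: x_2* = 30.6667. Change: 30.6667 − 15.3333 = 15.3333.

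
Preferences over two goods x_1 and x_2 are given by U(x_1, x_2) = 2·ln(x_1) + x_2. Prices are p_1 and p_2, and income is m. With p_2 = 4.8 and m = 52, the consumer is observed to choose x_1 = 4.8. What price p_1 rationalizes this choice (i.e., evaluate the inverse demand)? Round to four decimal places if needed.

Set MRS = p_1/p_2: (2/x_1)/1 = p_1/p_2.
So x_1*(p_1,p_2) = 2·p_2/p_1, independent of income; and x_2* = (m − 2·p_2)/p_2.
Set x_1* = 4.8 in the demand function and solve for p_1: p_1 = 2.

p_1 = 2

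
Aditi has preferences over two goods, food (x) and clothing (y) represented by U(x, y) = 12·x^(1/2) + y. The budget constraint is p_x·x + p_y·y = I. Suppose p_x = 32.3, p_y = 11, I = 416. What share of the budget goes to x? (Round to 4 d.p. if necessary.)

share on x = 0.3242

MU_x = 6/√x, MU_y = 1. Tangency: 6/√x = p_x/p_y.
Thus x* = (6·p_y/p_x)² — independent of I — with the rest of income spent on y.
Plugging in: x* = (6·11/32.3)² = 4.1753, y* = 25.5581.
Expenditure on x: 32.3·4.1753 = 134.8607; share = 0.3242.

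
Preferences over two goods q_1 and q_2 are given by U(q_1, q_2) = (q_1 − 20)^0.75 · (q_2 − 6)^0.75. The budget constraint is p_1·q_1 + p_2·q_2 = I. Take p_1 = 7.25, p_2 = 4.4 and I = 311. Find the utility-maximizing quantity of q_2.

This is Cobb-Douglas in (q_1−20, q_2−6): tangency gives 0.75·p_2·(q_2−6) = 0.75·p_1·(q_1−20).
After buying the subsistence bundle (20, 6), a share 0.5 of the remaining income goes to q_1: q_1* = 20 + 0.5·(I − 20p_1 − 6p_2)/p_1.
Discretionary income = 311 − 20·7.25 − 6·4.4 = 139.6; q_2* = 6 + 0.5·139.6/4.4 = 21.8636.

q_2* = 21.8636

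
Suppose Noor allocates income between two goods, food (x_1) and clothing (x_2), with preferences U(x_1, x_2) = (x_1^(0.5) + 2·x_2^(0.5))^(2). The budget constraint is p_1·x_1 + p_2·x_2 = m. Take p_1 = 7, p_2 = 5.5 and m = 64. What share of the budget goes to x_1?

MU_x_1 ∝ x_1^(-0.5), MU_x_2 ∝ 2·x_2^(-0.5), so MRS = (1/2)·(x_2/x_1)^(0.5) = p_1/p_2.
Hence x_2/x_1 = (2·p_1/p_2)^(1/(0.5)), i.e. raised to the 2 power.
With the ratio pinned down, the budget gives x_1* = m/(p_1 + p_2·(x_2/x_1)) and x_2* = (x_2/x_1)·x_1*.
Numerically x_2/x_1 = 6.479339, so x_1* = 64/(7 + 5.5·6.479339) = 1.5011 and x_2* = 6.479339·1.5011 = 9.7259.
Expenditure on x_1: 7·1.5011 = 10.5075; share = 0.1642.

share on x_1 = 0.1642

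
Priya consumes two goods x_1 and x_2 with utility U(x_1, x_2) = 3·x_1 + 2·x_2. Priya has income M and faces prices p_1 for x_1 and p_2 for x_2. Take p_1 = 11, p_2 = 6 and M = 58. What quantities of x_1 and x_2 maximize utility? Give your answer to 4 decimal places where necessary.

x_1* = 0, x_2* = 9.6667

Linear utility — the consumer picks whichever good has higher MU/price: 3/11 = 0.2727 vs 2/6 = 0.3333.
x_2 gives more utility per dollar, so spend all income on x_2: x_2* = M/p_2, x_1* = 0.
Numerically: x_1* = 0, x_2* = 9.6667.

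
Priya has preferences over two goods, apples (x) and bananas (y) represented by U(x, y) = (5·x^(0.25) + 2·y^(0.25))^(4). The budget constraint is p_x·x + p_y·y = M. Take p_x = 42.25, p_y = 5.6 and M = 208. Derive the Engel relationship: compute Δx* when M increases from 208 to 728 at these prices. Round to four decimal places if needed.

With the ratio pinned down, the budget gives x* = M/(p_x + p_y·(y/x)) and y* = (y/x)·x*.
Numerically y/x = 4.361122, so x* = 208/(42.25 + 5.6·4.361122) = 3.1197.
At M' = 728: x* = 10.9191. Change: 10.9191 − 3.1197 = 7.7993.

Δx* = 7.7993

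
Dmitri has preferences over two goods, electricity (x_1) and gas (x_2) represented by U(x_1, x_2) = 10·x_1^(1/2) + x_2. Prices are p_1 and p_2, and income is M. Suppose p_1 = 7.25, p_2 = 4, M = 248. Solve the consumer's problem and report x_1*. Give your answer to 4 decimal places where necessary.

Utility is quasi-linear in x_2; the FOC for x_1 is 5/√x_1 = p_1/p_2.
Solve: √x_1 = 5·p_2/p_1, so x_1*(p_1,p_2) = (5·p_2/p_1)², and x_2* = (M − p_1·x_1*)/p_2.
Plugging in: x_1* = (5·4/7.25)² = 7.61.

x_1* = 7.61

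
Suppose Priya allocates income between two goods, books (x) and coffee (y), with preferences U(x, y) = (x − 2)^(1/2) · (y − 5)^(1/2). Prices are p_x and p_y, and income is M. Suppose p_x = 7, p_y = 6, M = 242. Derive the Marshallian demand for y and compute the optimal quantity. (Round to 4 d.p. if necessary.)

y* = 21.5

This is Cobb-Douglas in (x−2, y−5): tangency gives 0.5·p_y·(y−5) = 0.5·p_x·(x−2).
Substituting into the budget: x* = 2 + 0.5·(M − 2·p_x − 5·p_y)/p_x, and y* = 5 + 0.5·(…)/p_y.
Discretionary income = 242 − 2·7 − 5·6 = 198; y* = 5 + 0.5·198/6 = 21.5.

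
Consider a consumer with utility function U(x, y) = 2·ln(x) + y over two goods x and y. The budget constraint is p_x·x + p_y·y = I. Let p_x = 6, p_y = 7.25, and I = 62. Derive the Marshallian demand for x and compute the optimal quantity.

MU_x = 2/x, MU_y = 1. Tangency: 2/x = p_x/p_y.
So x*(p_x,p_y) = 2·p_y/p_x, independent of income; and y* = (I − 2·p_y)/p_y.
At the given prices: x* = 2·7.25/6 = 2.4167.

x* = 2.4167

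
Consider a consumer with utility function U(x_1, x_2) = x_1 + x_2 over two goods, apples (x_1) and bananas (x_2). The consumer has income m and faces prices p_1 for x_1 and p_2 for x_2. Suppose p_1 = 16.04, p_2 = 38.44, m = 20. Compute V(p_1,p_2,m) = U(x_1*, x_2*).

Numerically: x_1* = 1.2469, x_2* = 0.
Utility at the optimum: U(1.2469, 0) = 1.2469.

V = 1.2469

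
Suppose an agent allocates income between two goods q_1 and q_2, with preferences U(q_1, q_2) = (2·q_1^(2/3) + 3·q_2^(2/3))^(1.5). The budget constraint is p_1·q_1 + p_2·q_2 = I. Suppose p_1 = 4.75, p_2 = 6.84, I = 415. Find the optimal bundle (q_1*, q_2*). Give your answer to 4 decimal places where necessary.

q_1* = 33.2502, q_2* = 37.5821

MU_q_1 ∝ 2·q_1^(-1/3), MU_q_2 ∝ 3·q_2^(-1/3), so MRS = (2/3)·(q_2/q_1)^(1/3) = p_1/p_2.
Solve for the ratio: q_2/q_1 = [(3/2)·p_1/p_2]^(3).
Substitute q_2 = (q_2/q_1)·q_1 into the budget: q_1* = I/(p_1 + p_2·(q_2/q_1)).
Numerically q_2/q_1 = 1.130281, so q_1* = 415/(4.75 + 6.84·1.130281) = 33.2502 and q_2* = 1.130281·33.2502 = 37.5821.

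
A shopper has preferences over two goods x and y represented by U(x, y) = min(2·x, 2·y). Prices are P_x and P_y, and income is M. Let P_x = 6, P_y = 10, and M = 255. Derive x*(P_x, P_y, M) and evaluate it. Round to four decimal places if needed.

Demand: x*(P_x,P_y,M) = 2·M/(2·P_x + 2·P_y), y* = 2·M/(2·P_x + 2·P_y).
Here 2·6 + 2·10 = 32, giving x* = 15.9375.

x* = 15.9375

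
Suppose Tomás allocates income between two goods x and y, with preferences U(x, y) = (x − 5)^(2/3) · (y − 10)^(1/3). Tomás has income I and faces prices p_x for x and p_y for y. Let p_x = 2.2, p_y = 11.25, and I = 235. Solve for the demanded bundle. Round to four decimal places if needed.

x* = 38.7879, y* = 13.3037

Let x' = x−5, y' = y−10. MRS = 2·y'/x' = p_x/p_y.
Substituting into the budget: x* = 5 + 2/3·(I − 5·p_x − 10·p_y)/p_x, and y* = 10 + 1/3·(…)/p_y.
Discretionary income = 235 − 5·2.2 − 10·11.25 = 111.5; x* = 5 + 2/3·111.5/2.2 = 38.7879; y* = 10 + 1/3·111.5/11.25 = 13.3037.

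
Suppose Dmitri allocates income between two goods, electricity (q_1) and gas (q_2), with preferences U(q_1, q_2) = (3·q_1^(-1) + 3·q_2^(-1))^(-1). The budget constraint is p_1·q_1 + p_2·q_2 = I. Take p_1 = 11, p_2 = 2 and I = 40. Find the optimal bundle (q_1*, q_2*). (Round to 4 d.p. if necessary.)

Numerically q_2/q_1 = 2.345208, so q_1* = 40/(11 + 2·2.345208) = 2.5493 and q_2* = 2.345208·2.5493 = 5.9787.

q_1* = 2.5493, q_2* = 5.9787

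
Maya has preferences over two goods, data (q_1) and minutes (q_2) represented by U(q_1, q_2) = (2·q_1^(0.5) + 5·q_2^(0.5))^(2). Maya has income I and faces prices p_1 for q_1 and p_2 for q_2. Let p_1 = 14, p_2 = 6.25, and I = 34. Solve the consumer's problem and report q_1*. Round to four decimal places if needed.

MU_q_1 ∝ 2·q_1^(-0.5), MU_q_2 ∝ 5·q_2^(-0.5), so MRS = (2/5)·(q_2/q_1)^(0.5) = p_1/p_2.
Solve for the ratio: q_2/q_1 = [(5/2)·p_1/p_2]^(2).
Substitute q_2 = (q_2/q_1)·q_1 into the budget: q_1* = I/(p_1 + p_2·(q_2/q_1)).
Numerically q_2/q_1 = 31.36, so q_1* = 34/(14 + 6.25·31.36) = 0.1619.

q_1* = 0.1619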